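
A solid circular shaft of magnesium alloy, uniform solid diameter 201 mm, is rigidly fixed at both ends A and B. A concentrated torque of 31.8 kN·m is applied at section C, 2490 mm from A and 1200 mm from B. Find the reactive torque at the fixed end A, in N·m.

10300 N·m

With uniform GJ and both ends fixed, compatibility θ_AC = θ_CB gives T_A·a = T_B·b, together with T_A + T_B = T₀.
T_A = T₀·b/(a+b) = 31800·1200/3690 = 10340 N·m; T_B = 21460 N·m.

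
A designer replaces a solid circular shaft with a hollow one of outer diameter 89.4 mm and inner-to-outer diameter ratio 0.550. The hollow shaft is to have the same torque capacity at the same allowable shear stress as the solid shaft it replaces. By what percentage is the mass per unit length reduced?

Equal τ_max and T ⇒ the solid shaft needs d_s³ = d_o³(1−k⁴), so d_s = 89.4·(1−0.550⁴)^(1/3) = 86.59 mm.
Area ratio A_h/A_s = d_o²(1−k²)/d_s² = (1−k²)/(1−k⁴)^(2/3) = 0.7436.
Mass saving = 1 − 0.7436 = 25.6 %.

25.6 %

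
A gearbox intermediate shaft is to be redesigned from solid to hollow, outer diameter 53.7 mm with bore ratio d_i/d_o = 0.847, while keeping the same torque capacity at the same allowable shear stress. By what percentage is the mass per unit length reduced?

Equal τ_max and T ⇒ the solid shaft needs d_s³ = d_o³(1−k⁴), so d_s = 53.7·(1−0.847⁴)^(1/3) = 42.20 mm.
Area ratio A_h/A_s = d_o²(1−k²)/d_s² = (1−k²)/(1−k⁴)^(2/3) = 0.4576.
Mass saving = 1 − 0.4576 = 54.2 %.

54.2 %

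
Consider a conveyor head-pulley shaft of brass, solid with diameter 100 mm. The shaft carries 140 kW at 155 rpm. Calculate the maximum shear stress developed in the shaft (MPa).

43.9 MPa

ω = 2π·155/60 = 16.23 rad/s, so T = P/ω = 140×10³ / 16.23 = 8625 N·m.
J = πd⁴/32 = π(0.100)⁴/32 = 9.817×10^-6 m⁴.
τ_max = T·r/J = 8625 × 0.0500 / 9.817×10^-6 = 4.393×10^7 Pa.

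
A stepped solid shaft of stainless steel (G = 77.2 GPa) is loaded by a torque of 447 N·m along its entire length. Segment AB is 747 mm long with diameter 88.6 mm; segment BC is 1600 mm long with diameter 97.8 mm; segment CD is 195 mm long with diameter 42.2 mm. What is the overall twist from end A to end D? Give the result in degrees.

0.308°

J_AB = π(0.0886)⁴/32 = 6.05×10^-6 m⁴; J_BC = π(0.0978)⁴/32 = 8.98×10^-6 m⁴; J_CD = π(0.0422)⁴/32 = 3.11×10^-7 m⁴.
θ = (T/G)·Σ L_i/J_i = (447.0/77.2×10⁹)·(0.747/6.05×10^-6 + 1.60/8.98×10^-6 + 0.195/3.11×10^-7) = 5.373×10^-3 rad.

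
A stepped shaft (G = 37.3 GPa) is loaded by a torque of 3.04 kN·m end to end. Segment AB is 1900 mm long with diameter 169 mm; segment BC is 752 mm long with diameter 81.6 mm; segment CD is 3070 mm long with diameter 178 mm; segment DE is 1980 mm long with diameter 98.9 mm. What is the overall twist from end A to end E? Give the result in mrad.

35.7 mrad

J_AB = π(0.169)⁴/32 = 8.01×10^-5 m⁴; J_BC = π(0.0816)⁴/32 = 4.35×10^-6 m⁴; J_CD = π(0.178)⁴/32 = 9.86×10^-5 m⁴; J_DE = π(0.0989)⁴/32 = 9.39×10^-6 m⁴.
θ = (T/G)·Σ L_i/J_i = (3040/37.3×10⁹)·(1.90/8.01×10^-5 + 0.752/4.35×10^-6 + 3.07/9.86×10^-5 + 1.98/9.39×10^-6) = 0.03573 rad.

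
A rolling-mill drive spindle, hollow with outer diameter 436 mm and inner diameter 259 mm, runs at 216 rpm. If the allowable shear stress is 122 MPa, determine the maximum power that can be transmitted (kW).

J = π(d_o⁴ − d_i⁴)/32 = π(0.436⁴ − 0.259⁴)/32 = 3.106×10^-3 m⁴.
T_max = τ_allow·J/r = 1.22×10^8 × 3.106×10^-3 / 0.218 = 1.738e6 N·m.
ω = 2π·216/60 = 22.62 rad/s, so P_max = T_max·ω = 3.932×10^7 W.

39300 kW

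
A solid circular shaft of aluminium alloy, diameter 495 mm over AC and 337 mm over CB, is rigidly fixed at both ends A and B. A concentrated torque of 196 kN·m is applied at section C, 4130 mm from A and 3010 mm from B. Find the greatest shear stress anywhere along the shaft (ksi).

Compatibility: T_A·a/J_AC = T_B·b/J_CB with T_A + T_B = T₀.
J_AC = 5.89×10^-3 m⁴, J_CB = 1.27×10^-3 m⁴, so T_A = T₀·(J_AC/a)/((J_AC/a)+(J_CB/b)) = 151400 N·m, T_B = 44620 N·m.
τ in each portion: τ_AC = 6.36×10^6 Pa, τ_CB = 5.94×10^6 Pa; maximum is in AC.
τ_max = T_AC·r/J = 151400·0.247/5.89×10^-3 = 6.357×10^6 Pa.

0.922 ksi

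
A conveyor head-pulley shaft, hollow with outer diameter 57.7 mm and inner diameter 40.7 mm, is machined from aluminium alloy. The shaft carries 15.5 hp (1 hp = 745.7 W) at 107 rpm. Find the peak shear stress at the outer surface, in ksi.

5.27 ksi

ω = 2π·107/60 = 11.21 rad/s, so T = P/ω = 15.5×745.7 / 11.21 = 1032 N·m.
J = π(d_o⁴ − d_i⁴)/32 = π(0.0577⁴ − 0.0407⁴)/32 = 8.188×10^-7 m⁴.
τ_max = T·r/J = 1032 × 0.0289 / 8.188×10^-7 = 3.635×10^7 Pa.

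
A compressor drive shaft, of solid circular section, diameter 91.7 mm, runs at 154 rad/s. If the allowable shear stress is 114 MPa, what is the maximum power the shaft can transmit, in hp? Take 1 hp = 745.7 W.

J = πd⁴/32 = π(0.0917)⁴/32 = 6.942×10^-6 m⁴.
T_max = τ_allow·J/r = 1.14×10^8 × 6.942×10^-6 / 0.0459 = 17260 N·m.
ω = 154 rad/s, so P_max = T_max·ω = 2.658×10^6 W.

3560 hp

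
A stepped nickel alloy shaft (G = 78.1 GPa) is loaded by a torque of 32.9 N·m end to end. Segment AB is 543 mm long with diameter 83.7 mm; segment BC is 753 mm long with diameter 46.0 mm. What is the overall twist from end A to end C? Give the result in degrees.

0.0441°

J_AB = π(0.0837)⁴/32 = 4.82×10^-6 m⁴; J_BC = π(0.0460)⁴/32 = 4.40×10^-7 m⁴.
θ = (T/G)·Σ L_i/J_i = (32.90/78.1×10⁹)·(0.543/4.82×10^-6 + 0.753/4.40×10^-7) = 7.691×10^-4 rad.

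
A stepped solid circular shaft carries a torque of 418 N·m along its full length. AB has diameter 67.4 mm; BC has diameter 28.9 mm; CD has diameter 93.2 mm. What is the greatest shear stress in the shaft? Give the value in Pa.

Under the same torque, τ_max = 16T/(πd³) is largest where d is smallest — segment BC (d = 28.9 mm).
τ_max = 16·418.0/(π·(0.0289)³) = 8.820×10^7 Pa.

8.82e7 Pa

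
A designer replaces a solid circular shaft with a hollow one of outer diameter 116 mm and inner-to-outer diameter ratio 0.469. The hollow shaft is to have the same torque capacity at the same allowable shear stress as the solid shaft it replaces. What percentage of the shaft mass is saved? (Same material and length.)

19.4 %

Equal τ_max and T ⇒ the solid shaft needs d_s³ = d_o³(1−k⁴), so d_s = 116·(1−0.469⁴)^(1/3) = 114.1 mm.
Area ratio A_h/A_s = d_o²(1−k²)/d_s² = (1−k²)/(1−k⁴)^(2/3) = 0.8063.
Mass saving = 1 − 0.8063 = 19.4 %.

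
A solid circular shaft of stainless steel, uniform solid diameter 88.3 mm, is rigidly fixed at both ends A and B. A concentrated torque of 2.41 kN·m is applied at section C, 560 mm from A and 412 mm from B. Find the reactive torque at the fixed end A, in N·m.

With uniform GJ and both ends fixed, compatibility θ_AC = θ_CB gives T_A·a = T_B·b, together with T_A + T_B = T₀.
T_A = T₀·b/(a+b) = 2410·412/972.0 = 1022 N·m; T_B = 1388 N·m.

1020 N·m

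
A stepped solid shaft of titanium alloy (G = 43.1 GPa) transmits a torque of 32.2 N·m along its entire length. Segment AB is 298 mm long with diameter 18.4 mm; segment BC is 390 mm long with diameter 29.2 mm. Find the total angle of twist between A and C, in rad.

J_AB = π(0.0184)⁴/32 = 1.13×10^-8 m⁴; J_BC = π(0.0292)⁴/32 = 7.14×10^-8 m⁴.
θ = (T/G)·Σ L_i/J_i = (32.20/43.1×10⁹)·(0.298/1.13×10^-8 + 0.390/7.14×10^-8) = 0.02387 rad.

0.0239 rad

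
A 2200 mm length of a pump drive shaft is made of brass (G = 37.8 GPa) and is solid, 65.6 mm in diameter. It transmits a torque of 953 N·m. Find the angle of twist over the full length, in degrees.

1.75°

J = πd⁴/32 = π(0.0656)⁴/32 = 1.818×10^-6 m⁴.
θ = T·L/(G·J) = 953.0 × 2.20 / (37.8×10⁹ × 1.818×10^-6) = 0.03051 rad.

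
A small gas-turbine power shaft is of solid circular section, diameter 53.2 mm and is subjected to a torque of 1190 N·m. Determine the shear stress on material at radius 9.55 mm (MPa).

J = πd⁴/32 = π(0.0532)⁴/32 = 7.864×10^-7 m⁴.
Shear stress varies linearly with radius: τ = T·r/J = 1190 × 0.00955 / 7.864×10^-7 = 1.445×10^7 Pa.

14.5 MPa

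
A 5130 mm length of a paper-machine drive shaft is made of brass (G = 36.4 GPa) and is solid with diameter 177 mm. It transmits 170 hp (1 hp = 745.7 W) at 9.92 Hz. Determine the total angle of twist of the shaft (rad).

ω = 2π·9.92 = 62.33 rad/s, so T = P/ω = 170×745.7 / 62.33 = 2034 N·m.
J = πd⁴/32 = π(0.177)⁴/32 = 9.636×10^-5 m⁴.
θ = T·L/(G·J) = 2034 × 5.13 / (36.4×10⁹ × 9.636×10^-5) = 2.975×10^-3 rad.

0.00297 rad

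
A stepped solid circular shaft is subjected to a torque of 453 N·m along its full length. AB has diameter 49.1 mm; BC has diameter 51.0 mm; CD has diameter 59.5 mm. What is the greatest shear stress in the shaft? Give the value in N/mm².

19.5 N/mm²

Under the same torque, τ_max = 16T/(πd³) is largest where d is smallest — segment AB (d = 49.1 mm).
τ_max = 16·453.0/(π·(0.0491)³) = 1.949×10^7 Pa.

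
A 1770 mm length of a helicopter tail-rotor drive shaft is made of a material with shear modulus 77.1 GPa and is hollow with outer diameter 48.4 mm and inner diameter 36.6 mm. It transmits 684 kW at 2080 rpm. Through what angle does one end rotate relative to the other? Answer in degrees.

11.4°

ω = 2π·2080/60 = 217.8 rad/s, so T = P/ω = 684×10³ / 217.8 = 3140 N·m.
J = π(d_o⁴ − d_i⁴)/32 = π(0.0484⁴ − 0.0366⁴)/32 = 3.626×10^-7 m⁴.
θ = T·L/(G·J) = 3140 × 1.77 / (77.1×10⁹ × 3.626×10^-7) = 0.1988 rad.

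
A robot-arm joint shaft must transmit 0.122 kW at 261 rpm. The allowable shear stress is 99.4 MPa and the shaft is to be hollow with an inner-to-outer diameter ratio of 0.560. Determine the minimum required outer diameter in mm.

ω = 2π·261/60 = 27.33 rad/s, so T = P/ω = 0.122×10³ / 27.33 = 4.464 N·m.
For a hollow shaft with d_i/d_o = 0.560: τ_max = 16T/(π d_o³ (1−k⁴)), so d_o = [16T/(π τ_allow (1−k⁴))]^(1/3) = [16·4.464/(π·9.94×10^7·0.9017)]^(1/3) = 0.006330 m.

6.33 mm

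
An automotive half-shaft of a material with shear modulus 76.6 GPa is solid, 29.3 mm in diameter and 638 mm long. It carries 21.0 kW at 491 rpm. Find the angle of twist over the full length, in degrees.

ω = 2π·491/60 = 51.42 rad/s, so T = P/ω = 21.0×10³ / 51.42 = 408.4 N·m.
J = πd⁴/32 = π(0.0293)⁴/32 = 7.236×10^-8 m⁴.
θ = T·L/(G·J) = 408.4 × 0.638 / (76.6×10⁹ × 7.236×10^-8) = 0.04701 rad.

2.69°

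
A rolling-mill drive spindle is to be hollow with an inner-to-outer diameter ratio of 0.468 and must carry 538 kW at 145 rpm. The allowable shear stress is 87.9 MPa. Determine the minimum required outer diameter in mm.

129 mm

ω = 2π·145/60 = 15.18 rad/s, so T = P/ω = 538×10³ / 15.18 = 35430 N·m.
For a hollow shaft with d_i/d_o = 0.468: τ_max = 16T/(π d_o³ (1−k⁴)), so d_o = [16T/(π τ_allow (1−k⁴))]^(1/3) = [16·35430/(π·8.79×10^7·0.9520)]^(1/3) = 0.1292 m.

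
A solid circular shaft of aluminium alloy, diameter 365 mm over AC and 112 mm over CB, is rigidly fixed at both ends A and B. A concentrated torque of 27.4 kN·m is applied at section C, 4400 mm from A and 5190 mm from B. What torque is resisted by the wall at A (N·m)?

27200 N·m

Compatibility: T_A·a/J_AC = T_B·b/J_CB with T_A + T_B = T₀.
J_AC = 1.74×10^-3 m⁴, J_CB = 1.54×10^-5 m⁴, so T_A = T₀·(J_AC/a)/((J_AC/a)+(J_CB/b)) = 27200 N·m, T_B = 204.4 N·m.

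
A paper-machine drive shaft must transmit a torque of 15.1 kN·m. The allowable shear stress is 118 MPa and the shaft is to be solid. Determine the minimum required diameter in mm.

86.7 mm

For a solid shaft τ_max = 16T/(πd³), so d = (16T/(π τ_allow))^(1/3) = (16·15100/(π·1.18×10^8))^(1/3) = 0.08670 m.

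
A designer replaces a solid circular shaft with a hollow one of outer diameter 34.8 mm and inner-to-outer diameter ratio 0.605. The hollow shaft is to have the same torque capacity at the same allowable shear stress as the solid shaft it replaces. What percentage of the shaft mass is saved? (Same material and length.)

Equal τ_max and T ⇒ the solid shaft needs d_s³ = d_o³(1−k⁴), so d_s = 34.8·(1−0.605⁴)^(1/3) = 33.17 mm.
Area ratio A_h/A_s = d_o²(1−k²)/d_s² = (1−k²)/(1−k⁴)^(2/3) = 0.6978.
Mass saving = 1 − 0.6978 = 30.2 %.

30.2 %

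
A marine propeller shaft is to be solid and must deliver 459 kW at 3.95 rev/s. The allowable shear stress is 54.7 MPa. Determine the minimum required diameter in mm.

ω = 2π·3.95 = 24.82 rad/s, so T = P/ω = 459×10³ / 24.82 = 18490 N·m.
For a solid shaft τ_max = 16T/(πd³), so d = (16T/(π τ_allow))^(1/3) = (16·18490/(π·5.47×10^7))^(1/3) = 0.1199 m.

120 mm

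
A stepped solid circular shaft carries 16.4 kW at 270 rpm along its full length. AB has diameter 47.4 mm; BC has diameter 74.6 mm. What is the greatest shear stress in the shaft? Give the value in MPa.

ω = 2π·270/60 = 28.27 rad/s, so T = P/ω = 16.4×10³ / 28.27 = 580.0 N·m.
Under the same torque, τ_max = 16T/(πd³) is largest where d is smallest — segment AB (d = 47.4 mm).
τ_max = 16·580.0/(π·(0.0474)³) = 2.774×10^7 Pa.

27.7 MPa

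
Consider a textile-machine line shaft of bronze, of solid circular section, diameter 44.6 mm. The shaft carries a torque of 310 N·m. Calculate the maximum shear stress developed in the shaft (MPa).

17.8 MPa

J = πd⁴/32 = π(0.0446)⁴/32 = 3.885×10^-7 m⁴.
τ_max = T·r/J = 310.0 × 0.0223 / 3.885×10^-7 = 1.780×10^7 Pa.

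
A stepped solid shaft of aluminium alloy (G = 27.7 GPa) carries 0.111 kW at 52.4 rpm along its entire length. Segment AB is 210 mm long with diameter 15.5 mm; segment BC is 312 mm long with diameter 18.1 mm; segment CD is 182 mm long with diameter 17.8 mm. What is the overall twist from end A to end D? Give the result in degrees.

ω = 2π·52.4/60 = 5.487 rad/s, so T = P/ω = 0.111×10³ / 5.487 = 20.23 N·m.
J_AB = π(0.0155)⁴/32 = 5.67×10^-9 m⁴; J_BC = π(0.0181)⁴/32 = 1.05×10^-8 m⁴; J_CD = π(0.0178)⁴/32 = 9.86×10^-9 m⁴.
θ = (T/G)·Σ L_i/J_i = (20.23/27.7×10⁹)·(0.210/5.67×10^-9 + 0.312/1.05×10^-8 + 0.182/9.86×10^-9) = 0.06217 rad.

3.56°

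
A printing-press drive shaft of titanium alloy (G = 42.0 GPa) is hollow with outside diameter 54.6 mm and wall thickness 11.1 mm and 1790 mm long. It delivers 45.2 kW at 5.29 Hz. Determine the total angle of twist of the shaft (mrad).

ω = 2π·5.29 = 33.24 rad/s, so T = P/ω = 45.2×10³ / 33.24 = 1360 N·m.
J = π(d_o⁴ − d_i⁴)/32 = π(0.0546⁴ − 0.0324⁴)/32 = 7.643×10^-7 m⁴.
θ = T·L/(G·J) = 1360 × 1.79 / (42.0×10⁹ × 7.643×10^-7) = 0.07583 rad.

75.8 mrad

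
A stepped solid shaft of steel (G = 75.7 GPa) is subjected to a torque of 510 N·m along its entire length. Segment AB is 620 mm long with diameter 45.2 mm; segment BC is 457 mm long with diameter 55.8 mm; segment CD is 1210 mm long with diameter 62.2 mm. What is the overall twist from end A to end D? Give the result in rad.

J_AB = π(0.0452)⁴/32 = 4.10×10^-7 m⁴; J_BC = π(0.0558)⁴/32 = 9.52×10^-7 m⁴; J_CD = π(0.0622)⁴/32 = 1.47×10^-6 m⁴.
θ = (T/G)·Σ L_i/J_i = (510.0/75.7×10⁹)·(0.620/4.10×10^-7 + 0.457/9.52×10^-7 + 1.21/1.47×10^-6) = 0.01898 rad.

0.0190 rad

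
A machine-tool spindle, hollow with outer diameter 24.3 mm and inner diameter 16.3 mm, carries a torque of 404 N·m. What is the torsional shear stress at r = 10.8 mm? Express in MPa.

J = π(d_o⁴ − d_i⁴)/32 = π(0.0243⁴ − 0.0163⁴)/32 = 2.730×10^-8 m⁴.
Shear stress varies linearly with radius: τ = T·r/J = 404.0 × 0.0108 / 2.730×10^-8 = 1.598×10^8 Pa.

160 MPa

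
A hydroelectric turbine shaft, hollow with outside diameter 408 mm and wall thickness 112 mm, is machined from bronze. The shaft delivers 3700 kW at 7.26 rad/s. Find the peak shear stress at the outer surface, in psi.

ω = 7.26 rad/s, so T = P/ω = 3700×10³ / 7.260 = 509600 N·m.
J = π(d_o⁴ − d_i⁴)/32 = π(0.408⁴ − 0.184⁴)/32 = 2.608×10^-3 m⁴.
τ_max = T·r/J = 509600 × 0.204 / 2.608×10^-3 = 3.987×10^7 Pa.

5780 psi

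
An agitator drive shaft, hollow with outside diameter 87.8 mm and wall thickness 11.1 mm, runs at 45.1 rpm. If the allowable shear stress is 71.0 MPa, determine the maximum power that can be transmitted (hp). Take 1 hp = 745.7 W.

J = π(d_o⁴ − d_i⁴)/32 = π(0.0878⁴ − 0.0656⁴)/32 = 4.016×10^-6 m⁴.
T_max = τ_allow·J/r = 7.10×10^7 × 4.016×10^-6 / 0.0439 = 6495 N·m.
ω = 2π·45.1/60 = 4.723 rad/s, so P_max = T_max·ω = 3.068×10^4 W.

41.1 hp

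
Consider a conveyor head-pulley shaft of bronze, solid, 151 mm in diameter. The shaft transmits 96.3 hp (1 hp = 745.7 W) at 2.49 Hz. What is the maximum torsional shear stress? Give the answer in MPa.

ω = 2π·2.49 = 15.65 rad/s, so T = P/ω = 96.3×745.7 / 15.65 = 4590 N·m.
J = πd⁴/32 = π(0.151)⁴/32 = 5.104×10^-5 m⁴.
τ_max = T·r/J = 4590 × 0.0755 / 5.104×10^-5 = 6.790×10^6 Pa.

6.79 MPa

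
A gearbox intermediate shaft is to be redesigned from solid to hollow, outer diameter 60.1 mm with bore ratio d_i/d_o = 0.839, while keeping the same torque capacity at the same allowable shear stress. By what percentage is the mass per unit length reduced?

53.3 %

Equal τ_max and T ⇒ the solid shaft needs d_s³ = d_o³(1−k⁴), so d_s = 60.1·(1−0.839⁴)^(1/3) = 47.84 mm.
Area ratio A_h/A_s = d_o²(1−k²)/d_s² = (1−k²)/(1−k⁴)^(2/3) = 0.4672.
Mass saving = 1 − 0.4672 = 53.3 %.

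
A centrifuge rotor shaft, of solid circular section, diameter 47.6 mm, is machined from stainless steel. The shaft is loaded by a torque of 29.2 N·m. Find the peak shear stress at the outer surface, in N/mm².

1.38 N/mm²

J = πd⁴/32 = π(0.0476)⁴/32 = 5.040×10^-7 m⁴.
τ_max = T·r/J = 29.20 × 0.0238 / 5.040×10^-7 = 1.379×10^6 Pa.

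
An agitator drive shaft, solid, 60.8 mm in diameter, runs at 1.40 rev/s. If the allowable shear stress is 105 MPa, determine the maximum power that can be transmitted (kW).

J = πd⁴/32 = π(0.0608)⁴/32 = 1.342×10^-6 m⁴.
T_max = τ_allow·J/r = 1.05×10^8 × 1.342×10^-6 / 0.0304 = 4634 N·m.
ω = 2π·1.40 = 8.796 rad/s, so P_max = T_max·ω = 4.076×10^4 W.

40.8 kW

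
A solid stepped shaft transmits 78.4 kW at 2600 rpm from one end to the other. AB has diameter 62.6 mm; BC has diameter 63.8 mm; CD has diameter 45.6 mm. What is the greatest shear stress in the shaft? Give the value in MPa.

ω = 2π·2600/60 = 272.3 rad/s, so T = P/ω = 78.4×10³ / 272.3 = 287.9 N·m.
Under the same torque, τ_max = 16T/(πd³) is largest where d is smallest — segment CD (d = 45.6 mm).
τ_max = 16·287.9/(π·(0.0456)³) = 1.547×10^7 Pa.

15.5 MPa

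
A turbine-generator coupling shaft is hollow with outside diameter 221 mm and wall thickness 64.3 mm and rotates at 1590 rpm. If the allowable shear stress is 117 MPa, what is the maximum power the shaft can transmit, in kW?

40000 kW

J = π(d_o⁴ − d_i⁴)/32 = π(0.221⁴ − 0.0924⁴)/32 = 2.270×10^-4 m⁴.
T_max = τ_allow·J/r = 1.17×10^8 × 2.270×10^-4 / 0.111 = 240400 N·m.
ω = 2π·1590/60 = 166.5 rad/s, so P_max = T_max·ω = 4.003×10^7 W.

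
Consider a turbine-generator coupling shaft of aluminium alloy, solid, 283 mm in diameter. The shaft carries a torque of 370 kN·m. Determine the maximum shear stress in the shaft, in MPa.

83.1 MPa

J = πd⁴/32 = π(0.283)⁴/32 = 6.297×10^-4 m⁴.
τ_max = T·r/J = 370000 × 0.141 / 6.297×10^-4 = 8.314×10^7 Pa.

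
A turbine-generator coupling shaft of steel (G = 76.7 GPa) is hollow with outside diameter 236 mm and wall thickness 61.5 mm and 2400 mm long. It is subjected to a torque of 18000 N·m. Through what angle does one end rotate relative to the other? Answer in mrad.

1.95 mrad

J = π(d_o⁴ − d_i⁴)/32 = π(0.236⁴ − 0.113⁴)/32 = 2.885×10^-4 m⁴.
θ = T·L/(G·J) = 18000 × 2.40 / (76.7×10⁹ × 2.885×10^-4) = 1.952×10^-3 rad.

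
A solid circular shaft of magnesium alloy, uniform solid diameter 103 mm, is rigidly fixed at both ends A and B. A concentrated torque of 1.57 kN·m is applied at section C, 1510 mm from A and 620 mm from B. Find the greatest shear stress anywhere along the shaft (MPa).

5.19 MPa

With uniform GJ and both ends fixed, compatibility θ_AC = θ_CB gives T_A·a = T_B·b, together with T_A + T_B = T₀.
T_A = T₀·b/(a+b) = 1570·620/2130 = 457.0 N·m; T_B = 1113 N·m.
τ in each portion: τ_AC = 2.13×10^6 Pa, τ_CB = 5.19×10^6 Pa; maximum is in CB.
τ_max = T_CB·r/J = 1113·0.0515/1.10×10^-5 = 5.187×10^6 Pa.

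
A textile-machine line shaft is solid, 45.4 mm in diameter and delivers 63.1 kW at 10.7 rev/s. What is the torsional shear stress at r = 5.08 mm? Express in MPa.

ω = 2π·10.7 = 67.23 rad/s, so T = P/ω = 63.1×10³ / 67.23 = 938.6 N·m.
J = πd⁴/32 = π(0.0454)⁴/32 = 4.171×10^-7 m⁴.
Shear stress varies linearly with radius: τ = T·r/J = 938.6 × 0.00508 / 4.171×10^-7 = 1.143×10^7 Pa.

11.4 MPa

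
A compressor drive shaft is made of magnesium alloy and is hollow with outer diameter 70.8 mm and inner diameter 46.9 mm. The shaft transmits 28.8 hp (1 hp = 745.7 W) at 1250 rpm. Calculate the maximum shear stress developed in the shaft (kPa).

2920 kPa

ω = 2π·1250/60 = 130.9 rad/s, so T = P/ω = 28.8×745.7 / 130.9 = 164.1 N·m.
J = π(d_o⁴ − d_i⁴)/32 = π(0.0708⁴ − 0.0469⁴)/32 = 1.992×10^-6 m⁴.
τ_max = T·r/J = 164.1 × 0.0354 / 1.992×10^-6 = 2.916×10^6 Pa.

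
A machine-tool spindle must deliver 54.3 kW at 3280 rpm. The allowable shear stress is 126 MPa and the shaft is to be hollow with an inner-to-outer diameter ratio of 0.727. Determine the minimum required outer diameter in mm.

ω = 2π·3280/60 = 343.5 rad/s, so T = P/ω = 54.3×10³ / 343.5 = 158.1 N·m.
For a hollow shaft with d_i/d_o = 0.727: τ_max = 16T/(π d_o³ (1−k⁴)), so d_o = [16T/(π τ_allow (1−k⁴))]^(1/3) = [16·158.1/(π·1.26×10^8·0.7207)]^(1/3) = 0.02070 m.

20.7 mm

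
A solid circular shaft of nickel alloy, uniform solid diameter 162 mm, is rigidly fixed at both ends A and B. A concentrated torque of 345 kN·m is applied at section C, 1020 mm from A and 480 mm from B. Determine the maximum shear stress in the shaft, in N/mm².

281 N/mm²

With uniform GJ and both ends fixed, compatibility θ_AC = θ_CB gives T_A·a = T_B·b, together with T_A + T_B = T₀.
T_A = T₀·b/(a+b) = 345000·480/1500 = 110400 N·m; T_B = 234600 N·m.
τ in each portion: τ_AC = 1.32×10^8 Pa, τ_CB = 2.81×10^8 Pa; maximum is in CB.
τ_max = T_CB·r/J = 234600·0.0810/6.76×10^-5 = 2.810×10^8 Pa.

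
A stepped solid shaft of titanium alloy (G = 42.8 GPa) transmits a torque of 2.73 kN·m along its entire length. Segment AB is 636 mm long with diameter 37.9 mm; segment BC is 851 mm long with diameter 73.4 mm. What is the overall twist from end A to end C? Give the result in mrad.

219 mrad

J_AB = π(0.0379)⁴/32 = 2.03×10^-7 m⁴; J_BC = π(0.0734)⁴/32 = 2.85×10^-6 m⁴.
θ = (T/G)·Σ L_i/J_i = (2730/42.8×10⁹)·(0.636/2.03×10^-7 + 0.851/2.85×10^-6) = 0.2193 rad.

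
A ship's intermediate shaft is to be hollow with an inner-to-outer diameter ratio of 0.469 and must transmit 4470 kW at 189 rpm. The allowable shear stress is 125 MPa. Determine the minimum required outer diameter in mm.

213 mm

ω = 2π·189/60 = 19.79 rad/s, so T = P/ω = 4470×10³ / 19.79 = 225800 N·m.
For a hollow shaft with d_i/d_o = 0.469: τ_max = 16T/(π d_o³ (1−k⁴)), so d_o = [16T/(π τ_allow (1−k⁴))]^(1/3) = [16·225800/(π·1.25×10^8·0.9516)]^(1/3) = 0.2130 m.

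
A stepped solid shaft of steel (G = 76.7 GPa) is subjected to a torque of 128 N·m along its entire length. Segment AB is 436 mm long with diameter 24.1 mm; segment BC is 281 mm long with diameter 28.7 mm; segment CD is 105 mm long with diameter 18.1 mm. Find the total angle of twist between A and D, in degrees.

J_AB = π(0.0241)⁴/32 = 3.31×10^-8 m⁴; J_BC = π(0.0287)⁴/32 = 6.66×10^-8 m⁴; J_CD = π(0.0181)⁴/32 = 1.05×10^-8 m⁴.
θ = (T/G)·Σ L_i/J_i = (128.0/76.7×10⁹)·(0.436/3.31×10^-8 + 0.281/6.66×10^-8 + 0.105/1.05×10^-8) = 0.04564 rad.

2.62°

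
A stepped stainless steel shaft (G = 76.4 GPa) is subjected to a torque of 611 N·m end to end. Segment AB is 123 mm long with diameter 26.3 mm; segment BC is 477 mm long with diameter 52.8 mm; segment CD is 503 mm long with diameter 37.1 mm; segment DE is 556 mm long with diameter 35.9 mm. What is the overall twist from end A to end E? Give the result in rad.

0.0748 rad

J_AB = π(0.0263)⁴/32 = 4.70×10^-8 m⁴; J_BC = π(0.0528)⁴/32 = 7.63×10^-7 m⁴; J_CD = π(0.0371)⁴/32 = 1.86×10^-7 m⁴; J_DE = π(0.0359)⁴/32 = 1.63×10^-7 m⁴.
θ = (T/G)·Σ L_i/J_i = (611.0/76.4×10⁹)·(0.123/4.70×10^-8 + 0.477/7.63×10^-7 + 0.503/1.86×10^-7 + 0.556/1.63×10^-7) = 0.07484 rad.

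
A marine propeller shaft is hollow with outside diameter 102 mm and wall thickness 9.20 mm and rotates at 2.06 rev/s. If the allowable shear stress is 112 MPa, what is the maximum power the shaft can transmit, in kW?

166 kW

J = π(d_o⁴ − d_i⁴)/32 = π(0.102⁴ − 0.0836⁴)/32 = 5.831×10^-6 m⁴.
T_max = τ_allow·J/r = 1.12×10^8 × 5.831×10^-6 / 0.0510 = 12810 N·m.
ω = 2π·2.06 = 12.94 rad/s, so P_max = T_max·ω = 1.658×10^5 W.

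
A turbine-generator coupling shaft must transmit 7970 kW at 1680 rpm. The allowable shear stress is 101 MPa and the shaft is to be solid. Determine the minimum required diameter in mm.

132 mm

ω = 2π·1680/60 = 175.9 rad/s, so T = P/ω = 7970×10³ / 175.9 = 45300 N·m.
For a solid shaft τ_max = 16T/(πd³), so d = (16T/(π τ_allow))^(1/3) = (16·45300/(π·1.01×10^8))^(1/3) = 0.1317 m.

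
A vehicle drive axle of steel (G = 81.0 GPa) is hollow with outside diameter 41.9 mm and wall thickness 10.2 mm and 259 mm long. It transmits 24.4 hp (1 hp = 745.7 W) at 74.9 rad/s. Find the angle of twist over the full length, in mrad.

ω = 74.9 rad/s, so T = P/ω = 24.4×745.7 / 74.90 = 242.9 N·m.
J = π(d_o⁴ − d_i⁴)/32 = π(0.0419⁴ − 0.0215⁴)/32 = 2.816×10^-7 m⁴.
θ = T·L/(G·J) = 242.9 × 0.259 / (81.0×10⁹ × 2.816×10^-7) = 2.758×10^-3 rad.

2.76 mrad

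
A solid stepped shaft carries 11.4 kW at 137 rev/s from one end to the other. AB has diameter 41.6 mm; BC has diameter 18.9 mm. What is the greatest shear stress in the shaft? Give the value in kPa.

9990 kPa

ω = 2π·137 = 860.8 rad/s, so T = P/ω = 11.4×10³ / 860.8 = 13.24 N·m.
Under the same torque, τ_max = 16T/(πd³) is largest where d is smallest — segment BC (d = 18.9 mm).
τ_max = 16·13.24/(π·(0.0189)³) = 9.991×10^6 Pa.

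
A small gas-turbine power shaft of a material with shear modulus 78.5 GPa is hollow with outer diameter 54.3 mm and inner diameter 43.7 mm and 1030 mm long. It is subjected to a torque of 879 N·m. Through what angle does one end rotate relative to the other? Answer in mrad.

J = π(d_o⁴ − d_i⁴)/32 = π(0.0543⁴ − 0.0437⁴)/32 = 4.955×10^-7 m⁴.
θ = T·L/(G·J) = 879.0 × 1.03 / (78.5×10⁹ × 4.955×10^-7) = 0.02328 rad.

23.3 mrad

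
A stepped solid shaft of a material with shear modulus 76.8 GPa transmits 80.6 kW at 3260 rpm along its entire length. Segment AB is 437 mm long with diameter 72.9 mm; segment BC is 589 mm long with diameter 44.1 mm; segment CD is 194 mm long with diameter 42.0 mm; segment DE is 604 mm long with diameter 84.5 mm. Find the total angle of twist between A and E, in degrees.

0.440°

ω = 2π·3260/60 = 341.4 rad/s, so T = P/ω = 80.6×10³ / 341.4 = 236.1 N·m.
J_AB = π(0.0729)⁴/32 = 2.77×10^-6 m⁴; J_BC = π(0.0441)⁴/32 = 3.71×10^-7 m⁴; J_CD = π(0.0420)⁴/32 = 3.05×10^-7 m⁴; J_DE = π(0.0845)⁴/32 = 5.01×10^-6 m⁴.
θ = (T/G)·Σ L_i/J_i = (236.1/76.8×10⁹)·(0.437/2.77×10^-6 + 0.589/3.71×10^-7 + 0.194/3.05×10^-7 + 0.604/5.01×10^-6) = 7.684×10^-3 rad.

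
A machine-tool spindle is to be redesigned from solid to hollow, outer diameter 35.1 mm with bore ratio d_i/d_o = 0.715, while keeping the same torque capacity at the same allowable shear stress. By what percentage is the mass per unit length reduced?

Equal τ_max and T ⇒ the solid shaft needs d_s³ = d_o³(1−k⁴), so d_s = 35.1·(1−0.715⁴)^(1/3) = 31.73 mm.
Area ratio A_h/A_s = d_o²(1−k²)/d_s² = (1−k²)/(1−k⁴)^(2/3) = 0.5982.
Mass saving = 1 − 0.5982 = 40.2 %.

40.2 %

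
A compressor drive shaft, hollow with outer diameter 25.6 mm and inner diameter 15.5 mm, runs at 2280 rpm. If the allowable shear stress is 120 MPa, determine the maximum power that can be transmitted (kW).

81.7 kW

J = π(d_o⁴ − d_i⁴)/32 = π(0.0256⁴ − 0.0155⁴)/32 = 3.650×10^-8 m⁴.
T_max = τ_allow·J/r = 1.20×10^8 × 3.650×10^-8 / 0.0128 = 342.2 N·m.
ω = 2π·2280/60 = 238.8 rad/s, so P_max = T_max·ω = 8.170×10^4 W.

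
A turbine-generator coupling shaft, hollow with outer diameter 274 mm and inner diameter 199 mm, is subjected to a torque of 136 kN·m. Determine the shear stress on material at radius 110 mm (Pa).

3.75e7 Pa

J = π(d_o⁴ − d_i⁴)/32 = π(0.274⁴ − 0.199⁴)/32 = 3.994×10^-4 m⁴.
Shear stress varies linearly with radius: τ = T·r/J = 136000 × 0.110 / 3.994×10^-4 = 3.746×10^7 Pa.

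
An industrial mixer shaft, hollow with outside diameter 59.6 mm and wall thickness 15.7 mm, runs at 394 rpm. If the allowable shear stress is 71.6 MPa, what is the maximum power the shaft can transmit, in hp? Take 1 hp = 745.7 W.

156 hp

J = π(d_o⁴ − d_i⁴)/32 = π(0.0596⁴ − 0.0282⁴)/32 = 1.177×10^-6 m⁴.
T_max = τ_allow·J/r = 7.16×10^7 × 1.177×10^-6 / 0.0298 = 2827 N·m.
ω = 2π·394/60 = 41.26 rad/s, so P_max = T_max·ω = 1.166×10^5 W.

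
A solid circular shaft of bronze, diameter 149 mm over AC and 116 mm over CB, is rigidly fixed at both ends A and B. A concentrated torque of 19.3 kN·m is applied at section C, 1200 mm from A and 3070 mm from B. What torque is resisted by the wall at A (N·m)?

Compatibility: T_A·a/J_AC = T_B·b/J_CB with T_A + T_B = T₀.
J_AC = 4.84×10^-5 m⁴, J_CB = 1.78×10^-5 m⁴, so T_A = T₀·(J_AC/a)/((J_AC/a)+(J_CB/b)) = 16880 N·m, T_B = 2423 N·m.

16900 N·m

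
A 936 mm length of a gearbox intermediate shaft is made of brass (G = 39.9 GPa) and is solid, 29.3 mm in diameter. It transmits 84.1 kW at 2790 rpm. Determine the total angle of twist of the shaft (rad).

0.0933 rad

ω = 2π·2790/60 = 292.2 rad/s, so T = P/ω = 84.1×10³ / 292.2 = 287.8 N·m.
J = πd⁴/32 = π(0.0293)⁴/32 = 7.236×10^-8 m⁴.
θ = T·L/(G·J) = 287.8 × 0.936 / (39.9×10⁹ × 7.236×10^-8) = 0.09332 rad.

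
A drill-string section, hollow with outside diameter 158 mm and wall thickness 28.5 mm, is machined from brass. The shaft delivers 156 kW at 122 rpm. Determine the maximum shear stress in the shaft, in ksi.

ω = 2π·122/60 = 12.78 rad/s, so T = P/ω = 156×10³ / 12.78 = 12210 N·m.
J = π(d_o⁴ − d_i⁴)/32 = π(0.158⁴ − 0.101⁴)/32 = 5.097×10^-5 m⁴.
τ_max = T·r/J = 12210 × 0.0790 / 5.097×10^-5 = 1.893×10^7 Pa.

2.75 ksi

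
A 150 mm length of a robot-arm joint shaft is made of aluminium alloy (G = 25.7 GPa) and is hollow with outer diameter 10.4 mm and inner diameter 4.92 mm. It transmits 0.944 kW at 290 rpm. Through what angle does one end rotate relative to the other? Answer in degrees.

ω = 2π·290/60 = 30.37 rad/s, so T = P/ω = 0.944×10³ / 30.37 = 31.08 N·m.
J = π(d_o⁴ − d_i⁴)/32 = π(0.0104⁴ − 0.00492⁴)/32 = 1.091×10^-9 m⁴.
θ = T·L/(G·J) = 31.08 × 0.150 / (25.7×10⁹ × 1.091×10^-9) = 0.1663 rad.

9.53°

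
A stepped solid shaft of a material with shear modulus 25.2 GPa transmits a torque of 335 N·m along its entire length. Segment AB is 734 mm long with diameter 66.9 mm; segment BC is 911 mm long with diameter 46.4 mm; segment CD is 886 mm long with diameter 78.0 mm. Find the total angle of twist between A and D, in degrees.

1.99°

J_AB = π(0.0669)⁴/32 = 1.97×10^-6 m⁴; J_BC = π(0.0464)⁴/32 = 4.55×10^-7 m⁴; J_CD = π(0.0780)⁴/32 = 3.63×10^-6 m⁴.
θ = (T/G)·Σ L_i/J_i = (335.0/25.2×10⁹)·(0.734/1.97×10^-6 + 0.911/4.55×10^-7 + 0.886/3.63×10^-6) = 0.03482 rad.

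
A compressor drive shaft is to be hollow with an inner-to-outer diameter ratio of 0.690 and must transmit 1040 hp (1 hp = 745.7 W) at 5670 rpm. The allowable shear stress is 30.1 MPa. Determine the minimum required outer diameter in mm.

65.9 mm

ω = 2π·5670/60 = 593.8 rad/s, so T = P/ω = 1040×745.7 / 593.8 = 1306 N·m.
For a hollow shaft with d_i/d_o = 0.690: τ_max = 16T/(π d_o³ (1−k⁴)), so d_o = [16T/(π τ_allow (1−k⁴))]^(1/3) = [16·1306/(π·3.01×10^7·0.7733)]^(1/3) = 0.06587 m.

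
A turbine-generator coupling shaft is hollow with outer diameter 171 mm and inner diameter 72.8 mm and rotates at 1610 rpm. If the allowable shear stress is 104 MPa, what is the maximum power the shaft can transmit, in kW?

J = π(d_o⁴ − d_i⁴)/32 = π(0.171⁴ − 0.0728⁴)/32 = 8.119×10^-5 m⁴.
T_max = τ_allow·J/r = 1.04×10^8 × 8.119×10^-5 / 0.0855 = 98750 N·m.
ω = 2π·1610/60 = 168.6 rad/s, so P_max = T_max·ω = 1.665×10^7 W.

16600 kW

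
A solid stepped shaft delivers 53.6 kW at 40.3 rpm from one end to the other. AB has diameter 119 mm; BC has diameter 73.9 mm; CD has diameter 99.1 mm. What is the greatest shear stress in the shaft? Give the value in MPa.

160 MPa

ω = 2π·40.3/60 = 4.220 rad/s, so T = P/ω = 53.6×10³ / 4.220 = 12700 N·m.
Under the same torque, τ_max = 16T/(πd³) is largest where d is smallest — segment BC (d = 73.9 mm).
τ_max = 16·12700/(π·(0.0739)³) = 1.603×10^8 Pa.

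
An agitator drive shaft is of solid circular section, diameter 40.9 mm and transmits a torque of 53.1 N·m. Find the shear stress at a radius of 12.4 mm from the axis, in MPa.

J = πd⁴/32 = π(0.0409)⁴/32 = 2.747×10^-7 m⁴.
Shear stress varies linearly with radius: τ = T·r/J = 53.10 × 0.0124 / 2.747×10^-7 = 2.397×10^6 Pa.

2.40 MPa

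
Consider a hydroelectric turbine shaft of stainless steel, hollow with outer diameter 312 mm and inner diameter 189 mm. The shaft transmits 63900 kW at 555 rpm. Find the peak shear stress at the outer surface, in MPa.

ω = 2π·555/60 = 58.12 rad/s, so T = P/ω = 63900×10³ / 58.12 = 1.099e6 N·m.
J = π(d_o⁴ − d_i⁴)/32 = π(0.312⁴ − 0.189⁴)/32 = 8.050×10^-4 m⁴.
τ_max = T·r/J = 1.099e6 × 0.156 / 8.050×10^-4 = 2.131×10^8 Pa.

213 MPa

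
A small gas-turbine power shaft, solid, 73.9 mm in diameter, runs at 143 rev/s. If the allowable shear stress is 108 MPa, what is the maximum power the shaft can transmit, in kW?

J = πd⁴/32 = π(0.0739)⁴/32 = 2.928×10^-6 m⁴.
T_max = τ_allow·J/r = 1.08×10^8 × 2.928×10^-6 / 0.0370 = 8558 N·m.
ω = 2π·143 = 898.5 rad/s, so P_max = T_max·ω = 7.690×10^6 W.

7690 kW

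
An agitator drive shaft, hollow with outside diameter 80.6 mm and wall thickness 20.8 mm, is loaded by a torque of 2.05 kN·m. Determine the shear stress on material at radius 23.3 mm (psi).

J = π(d_o⁴ − d_i⁴)/32 = π(0.0806⁴ − 0.0390⁴)/32 = 3.916×10^-6 m⁴.
Shear stress varies linearly with radius: τ = T·r/J = 2050 × 0.0233 / 3.916×10^-6 = 1.220×10^7 Pa.

1770 psi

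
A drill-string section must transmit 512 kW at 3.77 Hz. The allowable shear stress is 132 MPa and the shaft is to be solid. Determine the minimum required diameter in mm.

94.1 mm

ω = 2π·3.77 = 23.69 rad/s, so T = P/ω = 512×10³ / 23.69 = 21610 N·m.
For a solid shaft τ_max = 16T/(πd³), so d = (16T/(π τ_allow))^(1/3) = (16·21610/(π·1.32×10^8))^(1/3) = 0.09413 m.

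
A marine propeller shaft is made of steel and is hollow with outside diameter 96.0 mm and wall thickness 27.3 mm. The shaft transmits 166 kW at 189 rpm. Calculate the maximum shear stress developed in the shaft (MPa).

ω = 2π·189/60 = 19.79 rad/s, so T = P/ω = 166×10³ / 19.79 = 8387 N·m.
J = π(d_o⁴ − d_i⁴)/32 = π(0.0960⁴ − 0.0414⁴)/32 = 8.050×10^-6 m⁴.
τ_max = T·r/J = 8387 × 0.0480 / 8.050×10^-6 = 5.001×10^7 Pa.

50.0 MPa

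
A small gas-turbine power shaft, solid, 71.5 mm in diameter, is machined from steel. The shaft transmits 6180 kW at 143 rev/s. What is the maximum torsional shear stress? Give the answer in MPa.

ω = 2π·143 = 898.5 rad/s, so T = P/ω = 6180×10³ / 898.5 = 6878 N·m.
J = πd⁴/32 = π(0.0715)⁴/32 = 2.566×10^-6 m⁴.
τ_max = T·r/J = 6878 × 0.0357 / 2.566×10^-6 = 9.584×10^7 Pa.

95.8 MPa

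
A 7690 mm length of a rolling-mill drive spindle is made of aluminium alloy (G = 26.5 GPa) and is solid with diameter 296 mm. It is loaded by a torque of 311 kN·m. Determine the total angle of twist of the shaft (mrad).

120 mrad

J = πd⁴/32 = π(0.296)⁴/32 = 7.536×10^-4 m⁴.
θ = T·L/(G·J) = 311000 × 7.69 / (26.5×10⁹ × 7.536×10^-4) = 0.1197 rad.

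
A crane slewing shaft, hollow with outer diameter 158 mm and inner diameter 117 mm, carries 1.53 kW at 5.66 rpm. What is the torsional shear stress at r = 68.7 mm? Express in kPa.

4140 kPa

ω = 2π·5.66/60 = 0.5927 rad/s, so T = P/ω = 1.53×10³ / 0.5927 = 2581 N·m.
J = π(d_o⁴ − d_i⁴)/32 = π(0.158⁴ − 0.117⁴)/32 = 4.279×10^-5 m⁴.
Shear stress varies linearly with radius: τ = T·r/J = 2581 × 0.0687 / 4.279×10^-5 = 4.145×10^6 Pa.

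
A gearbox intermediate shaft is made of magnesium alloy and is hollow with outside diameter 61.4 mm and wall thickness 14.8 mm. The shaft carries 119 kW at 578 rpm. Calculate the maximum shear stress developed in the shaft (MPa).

ω = 2π·578/60 = 60.53 rad/s, so T = P/ω = 119×10³ / 60.53 = 1966 N·m.
J = π(d_o⁴ − d_i⁴)/32 = π(0.0614⁴ − 0.0318⁴)/32 = 1.295×10^-6 m⁴.
τ_max = T·r/J = 1966 × 0.0307 / 1.295×10^-6 = 4.661×10^7 Pa.

46.6 MPa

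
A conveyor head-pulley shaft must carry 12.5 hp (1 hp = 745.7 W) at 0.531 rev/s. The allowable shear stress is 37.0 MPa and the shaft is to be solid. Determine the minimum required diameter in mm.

72.7 mm

ω = 2π·0.531 = 3.336 rad/s, so T = P/ω = 12.5×745.7 / 3.336 = 2794 N·m.
For a solid shaft τ_max = 16T/(πd³), so d = (16T/(π τ_allow))^(1/3) = (16·2794/(π·3.70×10^7))^(1/3) = 0.07272 m.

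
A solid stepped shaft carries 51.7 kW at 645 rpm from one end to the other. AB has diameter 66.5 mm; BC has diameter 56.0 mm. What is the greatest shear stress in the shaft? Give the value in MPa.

ω = 2π·645/60 = 67.54 rad/s, so T = P/ω = 51.7×10³ / 67.54 = 765.4 N·m.
Under the same torque, τ_max = 16T/(πd³) is largest where d is smallest — segment BC (d = 56.0 mm).
τ_max = 16·765.4/(π·(0.0560)³) = 2.220×10^7 Pa.

22.2 MPa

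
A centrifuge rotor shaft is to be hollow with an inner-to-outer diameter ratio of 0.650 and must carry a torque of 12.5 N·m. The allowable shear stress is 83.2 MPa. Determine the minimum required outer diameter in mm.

For a hollow shaft with d_i/d_o = 0.650: τ_max = 16T/(π d_o³ (1−k⁴)), so d_o = [16T/(π τ_allow (1−k⁴))]^(1/3) = [16·12.50/(π·8.32×10^7·0.8215)]^(1/3) = 0.009766 m.

9.77 mm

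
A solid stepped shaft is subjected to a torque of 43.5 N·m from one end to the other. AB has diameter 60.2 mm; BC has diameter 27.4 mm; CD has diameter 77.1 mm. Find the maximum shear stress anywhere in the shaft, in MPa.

10.8 MPa

Under the same torque, τ_max = 16T/(πd³) is largest where d is smallest — segment BC (d = 27.4 mm).
τ_max = 16·43.50/(π·(0.0274)³) = 1.077×10^7 Pa.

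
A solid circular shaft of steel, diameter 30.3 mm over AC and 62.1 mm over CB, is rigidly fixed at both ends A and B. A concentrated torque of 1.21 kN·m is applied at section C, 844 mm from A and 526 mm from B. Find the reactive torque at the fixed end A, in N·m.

41.3 N·m

Compatibility: T_A·a/J_AC = T_B·b/J_CB with T_A + T_B = T₀.
J_AC = 8.28×10^-8 m⁴, J_CB = 1.46×10^-6 m⁴, so T_A = T₀·(J_AC/a)/((J_AC/a)+(J_CB/b)) = 41.28 N·m, T_B = 1169 N·m.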